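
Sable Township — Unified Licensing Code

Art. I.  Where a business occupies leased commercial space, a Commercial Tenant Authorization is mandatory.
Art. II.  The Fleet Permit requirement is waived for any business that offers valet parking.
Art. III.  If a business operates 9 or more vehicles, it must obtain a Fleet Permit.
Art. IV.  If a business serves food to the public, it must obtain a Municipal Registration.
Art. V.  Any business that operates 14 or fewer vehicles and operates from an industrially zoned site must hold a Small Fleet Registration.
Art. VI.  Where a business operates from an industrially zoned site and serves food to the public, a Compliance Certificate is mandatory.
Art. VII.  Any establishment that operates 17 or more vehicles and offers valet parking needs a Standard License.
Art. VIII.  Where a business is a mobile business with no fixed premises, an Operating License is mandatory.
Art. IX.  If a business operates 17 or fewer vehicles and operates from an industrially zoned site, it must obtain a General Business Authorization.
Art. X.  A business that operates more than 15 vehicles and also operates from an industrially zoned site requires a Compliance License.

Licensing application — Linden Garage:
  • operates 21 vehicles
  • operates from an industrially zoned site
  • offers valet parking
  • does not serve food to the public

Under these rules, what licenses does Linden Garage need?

Compliance License, Standard License

Art. I. operates from an industrially zoned site (not: occupies leased commercial space) → Commercial Tenant Authorization not required.
Art. II. offers valet parking → exempt from Fleet Permit.
Art. III. vehicles 21 ≥ 9 → Fleet Permit required.
Art. IV. does not serve food to the public → Municipal Registration not required.
Art. V. vehicles 21 > 14; operates from an industrially zoned site → Small Fleet Registration not required.
Art. VI. operates from an industrially zoned site; does not serve food to the public → Compliance Certificate not required.
Art. VII. vehicles 21 ≥ 17; offers valet parking → Standard License required.
Art. VIII. operates from an industrially zoned site (not: is a mobile business with no fixed premises) → Operating License not required.
Art. IX. vehicles 21 > 17; operates from an industrially zoned site → General Business Authorization not required.
Art. X. vehicles 21 > 15; operates from an industrially zoned site → Compliance License required.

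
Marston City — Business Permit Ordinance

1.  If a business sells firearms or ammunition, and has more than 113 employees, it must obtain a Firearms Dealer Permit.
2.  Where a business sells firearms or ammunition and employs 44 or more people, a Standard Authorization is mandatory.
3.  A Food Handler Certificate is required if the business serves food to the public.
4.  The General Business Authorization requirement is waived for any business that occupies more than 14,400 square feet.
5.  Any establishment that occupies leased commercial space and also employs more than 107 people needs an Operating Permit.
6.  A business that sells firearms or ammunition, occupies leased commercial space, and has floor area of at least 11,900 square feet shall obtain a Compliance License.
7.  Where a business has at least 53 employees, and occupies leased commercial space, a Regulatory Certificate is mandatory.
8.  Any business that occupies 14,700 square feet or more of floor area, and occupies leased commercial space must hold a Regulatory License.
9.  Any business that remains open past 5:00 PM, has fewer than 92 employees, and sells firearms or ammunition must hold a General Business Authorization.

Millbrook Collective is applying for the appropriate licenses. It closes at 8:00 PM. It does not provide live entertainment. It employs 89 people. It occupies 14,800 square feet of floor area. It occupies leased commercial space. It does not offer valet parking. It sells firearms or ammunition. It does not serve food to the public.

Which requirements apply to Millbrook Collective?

Compliance License, Regulatory Certificate, Regulatory License, Standard Authorization

1. sells firearms or ammunition; employees 89 ≤ 113 → Firearms Dealer Permit not required.
2. sells firearms or ammunition; employees 89 ≥ 44 → Standard Authorization required.
3. does not serve food to the public → Food Handler Certificate not required.
4. floor area 14,800 square feet > 14,400 square feet → exempt from General Business Authorization.
5. occupies leased commercial space; employees 89 ≤ 107 → Operating Permit not required.
6. sells firearms or ammunition; occupies leased commercial space; floor area 14,800 square feet ≥ 11,900 square feet → Compliance License required.
7. employees 89 ≥ 53; occupies leased commercial space → Regulatory Certificate required.
8. floor area 14,800 square feet ≥ 14,700 square feet; occupies leased commercial space → Regulatory License required.
9. closes 8:00 PM, after 5:00 PM; employees 89 < 92; sells firearms or ammunition → General Business Authorization required.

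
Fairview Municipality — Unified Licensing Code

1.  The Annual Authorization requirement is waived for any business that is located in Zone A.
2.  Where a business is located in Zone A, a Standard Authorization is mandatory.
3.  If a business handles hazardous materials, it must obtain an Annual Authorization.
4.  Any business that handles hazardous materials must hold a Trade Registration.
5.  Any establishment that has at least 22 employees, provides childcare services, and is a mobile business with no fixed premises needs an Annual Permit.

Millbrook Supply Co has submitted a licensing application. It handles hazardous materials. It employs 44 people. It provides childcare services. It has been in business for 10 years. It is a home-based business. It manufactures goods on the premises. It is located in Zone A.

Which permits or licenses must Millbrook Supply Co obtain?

1. is located in Zone A → exempt from Annual Authorization.
2. is located in Zone A → Standard Authorization required.
3. handles hazardous materials → Annual Authorization required.
4. handles hazardous materials → Trade Registration required.
5. employees 44 ≥ 22; provides childcare services; is a home-based business (not: is a mobile business with no fixed premises) → Annual Permit not required.

Standard Authorization, Trade Registration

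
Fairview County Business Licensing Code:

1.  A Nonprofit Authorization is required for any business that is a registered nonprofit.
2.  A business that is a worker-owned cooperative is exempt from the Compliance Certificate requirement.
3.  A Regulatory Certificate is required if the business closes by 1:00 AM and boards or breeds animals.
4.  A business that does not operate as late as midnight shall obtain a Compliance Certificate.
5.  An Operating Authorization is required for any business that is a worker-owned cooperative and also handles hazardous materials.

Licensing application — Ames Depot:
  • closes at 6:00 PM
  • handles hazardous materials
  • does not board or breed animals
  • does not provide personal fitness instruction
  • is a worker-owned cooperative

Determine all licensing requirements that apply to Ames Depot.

Operating Authorization

1. is a worker-owned cooperative (not: is a registered nonprofit) → Nonprofit Authorization not required.
2. is a worker-owned cooperative → exempt from Compliance Certificate.
3. closes 6:00 PM, at/before 1:00 AM; does not board or breed animals → Regulatory Certificate not required.
4. closes 6:00 PM, at/before midnight → Compliance Certificate required.
5. is a worker-owned cooperative; handles hazardous materials → Operating Authorization required.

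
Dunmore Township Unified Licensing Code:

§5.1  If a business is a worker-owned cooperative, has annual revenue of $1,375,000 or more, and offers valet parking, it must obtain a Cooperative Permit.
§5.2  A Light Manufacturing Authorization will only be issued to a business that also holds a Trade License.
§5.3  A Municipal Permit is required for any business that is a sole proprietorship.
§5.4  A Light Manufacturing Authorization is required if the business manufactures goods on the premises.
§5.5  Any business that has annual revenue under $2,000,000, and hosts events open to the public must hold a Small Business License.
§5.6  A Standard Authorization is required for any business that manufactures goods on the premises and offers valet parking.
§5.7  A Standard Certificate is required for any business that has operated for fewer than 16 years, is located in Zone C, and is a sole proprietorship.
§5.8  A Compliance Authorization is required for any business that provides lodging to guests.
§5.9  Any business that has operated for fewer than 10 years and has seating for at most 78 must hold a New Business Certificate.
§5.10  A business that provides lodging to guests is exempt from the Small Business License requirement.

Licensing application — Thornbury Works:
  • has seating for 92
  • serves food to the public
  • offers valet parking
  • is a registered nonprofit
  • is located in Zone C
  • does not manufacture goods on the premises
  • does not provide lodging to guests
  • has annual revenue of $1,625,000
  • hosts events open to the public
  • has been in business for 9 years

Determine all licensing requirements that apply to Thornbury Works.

§5.1 is a registered nonprofit (not: is a worker-owned cooperative); revenue $1,625,000 ≥ $1,375,000; offers valet parking → Cooperative Permit not required.
§5.2 Light Manufacturing Authorization is not required → no effect.
§5.3 is a registered nonprofit (not: is a sole proprietorship) → Municipal Permit not required.
§5.4 does not manufacture goods on the premises → Light Manufacturing Authorization not required.
§5.5 revenue $1,625,000 < $2,000,000; hosts events open to the public → Small Business License required.
§5.6 does not manufacture goods on the premises; offers valet parking → Standard Authorization not required.
§5.7 years in business 9 < 16; is located in Zone C; is a registered nonprofit (not: is a sole proprietorship) → Standard Certificate not required.
§5.8 does not provide lodging to guests → Compliance Authorization not required.
§5.9 years in business 9 < 10; seating 92 > 78 → New Business Certificate not required.
§5.10 does not provide lodging to guests → Small Business License exemption does not apply.

Small Business License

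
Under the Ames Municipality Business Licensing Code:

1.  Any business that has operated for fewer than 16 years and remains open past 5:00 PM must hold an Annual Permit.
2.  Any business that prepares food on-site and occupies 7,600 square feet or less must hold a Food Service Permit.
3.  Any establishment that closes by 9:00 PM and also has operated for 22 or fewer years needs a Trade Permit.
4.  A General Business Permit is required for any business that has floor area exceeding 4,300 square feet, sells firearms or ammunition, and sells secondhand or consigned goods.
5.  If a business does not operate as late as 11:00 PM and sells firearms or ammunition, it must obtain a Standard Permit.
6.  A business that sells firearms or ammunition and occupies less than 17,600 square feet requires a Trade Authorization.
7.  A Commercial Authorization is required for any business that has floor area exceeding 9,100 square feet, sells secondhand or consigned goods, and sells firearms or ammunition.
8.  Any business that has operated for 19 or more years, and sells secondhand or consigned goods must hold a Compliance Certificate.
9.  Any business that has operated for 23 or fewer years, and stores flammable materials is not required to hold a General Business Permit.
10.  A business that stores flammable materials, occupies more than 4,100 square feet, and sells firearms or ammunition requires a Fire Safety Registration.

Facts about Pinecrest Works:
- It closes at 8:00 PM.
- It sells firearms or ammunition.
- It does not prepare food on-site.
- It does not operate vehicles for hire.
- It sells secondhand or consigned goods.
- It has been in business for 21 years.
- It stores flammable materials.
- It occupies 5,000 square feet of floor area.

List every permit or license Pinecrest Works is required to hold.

Compliance Certificate, Fire Safety Registration, Standard Permit, Trade Authorization, Trade Permit

1. years in business 21 ≥ 16; closes 8:00 PM, after 5:00 PM → Annual Permit not required.
2. does not prepare food on-site; floor area 5,000 square feet ≤ 7,600 square feet → Food Service Permit not required.
3. closes 8:00 PM, at/before 9:00 PM; years in business 21 ≤ 22 → Trade Permit required.
4. floor area 5,000 square feet > 4,300 square feet; sells firearms or ammunition; sells secondhand or consigned goods → General Business Permit required.
5. closes 8:00 PM, at/before 11:00 PM; sells firearms or ammunition → Standard Permit required.
6. sells firearms or ammunition; floor area 5,000 square feet < 17,600 square feet → Trade Authorization required.
7. floor area 5,000 square feet ≤ 9,100 square feet; sells secondhand or consigned goods; sells firearms or ammunition → Commercial Authorization not required.
8. years in business 21 ≥ 19; sells secondhand or consigned goods → Compliance Certificate required.
9. years in business 21 ≤ 23; stores flammable materials → exempt from General Business Permit.
10. stores flammable materials; floor area 5,000 square feet > 4,100 square feet; sells firearms or ammunition → Fire Safety Registration required.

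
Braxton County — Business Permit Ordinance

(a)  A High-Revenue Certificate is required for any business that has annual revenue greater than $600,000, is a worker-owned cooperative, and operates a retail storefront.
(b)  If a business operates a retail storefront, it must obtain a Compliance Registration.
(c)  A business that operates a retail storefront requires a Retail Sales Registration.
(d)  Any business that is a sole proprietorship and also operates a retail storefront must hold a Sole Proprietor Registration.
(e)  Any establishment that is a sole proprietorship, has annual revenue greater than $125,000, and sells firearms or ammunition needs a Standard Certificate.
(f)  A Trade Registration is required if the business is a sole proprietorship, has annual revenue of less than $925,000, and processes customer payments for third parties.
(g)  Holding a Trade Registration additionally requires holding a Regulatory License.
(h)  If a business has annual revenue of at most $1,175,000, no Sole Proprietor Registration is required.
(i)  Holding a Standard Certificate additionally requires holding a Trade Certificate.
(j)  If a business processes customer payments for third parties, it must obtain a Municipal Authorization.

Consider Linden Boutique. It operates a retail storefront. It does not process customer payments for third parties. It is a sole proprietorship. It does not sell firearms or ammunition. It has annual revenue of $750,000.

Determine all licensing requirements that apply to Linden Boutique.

(a) revenue $750,000 > $600,000; is a sole proprietorship (not: is a worker-owned cooperative); operates a retail storefront → High-Revenue Certificate not required.
(b) operates a retail storefront → Compliance Registration required.
(c) operates a retail storefront → Retail Sales Registration required.
(d) is a sole proprietorship; operates a retail storefront → Sole Proprietor Registration required.
(e) is a sole proprietorship; revenue $750,000 > $125,000; does not sell firearms or ammunition → Standard Certificate not required.
(f) is a sole proprietorship; revenue $750,000 < $925,000; does not process customer payments for third parties → Trade Registration not required.
(g) Trade Registration is not required → no effect.
(h) revenue $750,000 ≤ $1,175,000 → exempt from Sole Proprietor Registration.
(i) Standard Certificate is not required → no effect.
(j) does not process customer payments for third parties → Municipal Authorization not required.

Compliance Registration, Retail Sales Registration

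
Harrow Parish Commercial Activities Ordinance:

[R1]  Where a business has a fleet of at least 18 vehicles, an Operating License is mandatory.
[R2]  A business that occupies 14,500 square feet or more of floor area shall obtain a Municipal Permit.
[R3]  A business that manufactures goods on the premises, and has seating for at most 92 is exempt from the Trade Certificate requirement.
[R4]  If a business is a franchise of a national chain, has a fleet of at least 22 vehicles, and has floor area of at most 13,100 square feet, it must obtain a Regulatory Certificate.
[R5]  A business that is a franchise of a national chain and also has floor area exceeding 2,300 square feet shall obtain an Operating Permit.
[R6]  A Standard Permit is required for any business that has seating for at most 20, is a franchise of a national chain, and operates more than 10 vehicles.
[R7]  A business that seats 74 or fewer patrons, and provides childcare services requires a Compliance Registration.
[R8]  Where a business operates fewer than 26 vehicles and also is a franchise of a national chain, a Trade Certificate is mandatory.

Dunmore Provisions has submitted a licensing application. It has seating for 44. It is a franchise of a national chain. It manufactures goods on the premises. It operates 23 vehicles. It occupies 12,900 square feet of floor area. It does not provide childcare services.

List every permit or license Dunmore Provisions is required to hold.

Operating License, Operating Permit, Regulatory Certificate

[R1] vehicles 23 ≥ 18 → Operating License required.
[R2] floor area 12,900 square feet < 14,500 square feet → Municipal Permit not required.
[R3] manufactures goods on the premises; seating 44 ≤ 92 → exempt from Trade Certificate.
[R4] is a franchise of a national chain; vehicles 23 ≥ 22; floor area 12,900 square feet ≤ 13,100 square feet → Regulatory Certificate required.
[R5] is a franchise of a national chain; floor area 12,900 square feet > 2,300 square feet → Operating Permit required.
[R6] seating 44 > 20; is a franchise of a national chain; vehicles 23 > 10 → Standard Permit not required.
[R7] seating 44 ≤ 74; does not provide childcare services → Compliance Registration not required.
[R8] vehicles 23 < 26; is a franchise of a national chain → Trade Certificate required.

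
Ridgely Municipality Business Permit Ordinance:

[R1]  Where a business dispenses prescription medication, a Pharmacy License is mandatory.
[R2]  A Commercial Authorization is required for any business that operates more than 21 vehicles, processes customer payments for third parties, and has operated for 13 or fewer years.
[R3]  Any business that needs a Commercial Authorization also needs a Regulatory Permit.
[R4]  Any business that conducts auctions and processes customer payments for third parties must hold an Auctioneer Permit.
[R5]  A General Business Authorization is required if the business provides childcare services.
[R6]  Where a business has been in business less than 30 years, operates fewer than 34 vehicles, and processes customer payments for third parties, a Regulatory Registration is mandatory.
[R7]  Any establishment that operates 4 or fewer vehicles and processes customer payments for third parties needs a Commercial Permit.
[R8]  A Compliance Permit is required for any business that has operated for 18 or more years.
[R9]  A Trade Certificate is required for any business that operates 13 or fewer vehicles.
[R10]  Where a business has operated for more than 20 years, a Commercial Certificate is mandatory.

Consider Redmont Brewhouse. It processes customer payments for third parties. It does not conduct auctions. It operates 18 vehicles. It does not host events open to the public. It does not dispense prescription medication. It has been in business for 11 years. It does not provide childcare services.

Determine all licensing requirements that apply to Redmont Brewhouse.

[R1] does not dispense prescription medication → Pharmacy License not required.
[R2] vehicles 18 ≤ 21; processes customer payments for third parties; years in business 11 ≤ 13 → Commercial Authorization not required.
[R3] Commercial Authorization is not required → no effect.
[R4] does not conduct auctions; processes customer payments for third parties → Auctioneer Permit not required.
[R5] does not provide childcare services → General Business Authorization not required.
[R6] years in business 11 < 30; vehicles 18 < 34; processes customer payments for third parties → Regulatory Registration required.
[R7] vehicles 18 > 4; processes customer payments for third parties → Commercial Permit not required.
[R8] years in business 11 < 18 → Compliance Permit not required.
[R9] vehicles 18 > 13 → Trade Certificate not required.
[R10] years in business 11 ≤ 20 → Commercial Certificate not required.

Regulatory Registration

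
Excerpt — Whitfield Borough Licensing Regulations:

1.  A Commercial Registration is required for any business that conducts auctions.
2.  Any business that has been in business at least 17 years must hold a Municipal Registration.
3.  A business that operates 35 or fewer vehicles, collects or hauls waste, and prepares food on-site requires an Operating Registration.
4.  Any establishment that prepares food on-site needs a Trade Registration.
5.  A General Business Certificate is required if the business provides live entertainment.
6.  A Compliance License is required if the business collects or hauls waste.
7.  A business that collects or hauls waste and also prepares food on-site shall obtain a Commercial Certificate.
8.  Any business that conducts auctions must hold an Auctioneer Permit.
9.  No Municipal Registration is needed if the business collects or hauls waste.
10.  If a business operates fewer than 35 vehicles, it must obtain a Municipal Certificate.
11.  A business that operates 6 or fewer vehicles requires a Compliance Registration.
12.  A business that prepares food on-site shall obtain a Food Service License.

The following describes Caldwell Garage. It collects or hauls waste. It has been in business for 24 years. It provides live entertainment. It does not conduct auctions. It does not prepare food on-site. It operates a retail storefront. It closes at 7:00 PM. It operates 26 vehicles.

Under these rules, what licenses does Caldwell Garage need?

1. does not conduct auctions → Commercial Registration not required.
2. years in business 24 ≥ 17 → Municipal Registration required.
3. vehicles 26 ≤ 35; collects or hauls waste; does not prepare food on-site → Operating Registration not required.
4. does not prepare food on-site → Trade Registration not required.
5. provides live entertainment → General Business Certificate required.
6. collects or hauls waste → Compliance License required.
7. collects or hauls waste; does not prepare food on-site → Commercial Certificate not required.
8. does not conduct auctions → Auctioneer Permit not required.
9. collects or hauls waste → exempt from Municipal Registration.
10. vehicles 26 < 35 → Municipal Certificate required.
11. vehicles 26 > 6 → Compliance Registration not required.
12. does not prepare food on-site → Food Service License not required.

Compliance License, General Business Certificate, Municipal Certificate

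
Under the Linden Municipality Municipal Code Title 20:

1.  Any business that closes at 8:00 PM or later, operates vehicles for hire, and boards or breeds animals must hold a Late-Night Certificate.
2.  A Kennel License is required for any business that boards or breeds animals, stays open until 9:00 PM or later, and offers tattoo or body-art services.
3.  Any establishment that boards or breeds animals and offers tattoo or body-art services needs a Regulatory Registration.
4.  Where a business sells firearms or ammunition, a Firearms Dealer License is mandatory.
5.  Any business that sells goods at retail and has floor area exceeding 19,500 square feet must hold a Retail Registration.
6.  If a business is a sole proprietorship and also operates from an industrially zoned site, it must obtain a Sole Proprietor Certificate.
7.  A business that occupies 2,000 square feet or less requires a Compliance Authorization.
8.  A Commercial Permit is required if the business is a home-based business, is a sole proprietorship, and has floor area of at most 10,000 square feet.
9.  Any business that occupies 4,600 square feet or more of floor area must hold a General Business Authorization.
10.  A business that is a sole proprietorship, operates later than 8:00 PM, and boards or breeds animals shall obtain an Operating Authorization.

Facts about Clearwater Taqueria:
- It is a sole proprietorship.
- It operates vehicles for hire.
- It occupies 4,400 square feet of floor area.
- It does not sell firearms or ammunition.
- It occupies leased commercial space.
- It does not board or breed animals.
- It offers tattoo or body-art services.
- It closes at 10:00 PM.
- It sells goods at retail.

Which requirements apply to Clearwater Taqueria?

None

1. closes 10:00 PM, after 8:00 PM; operates vehicles for hire; does not board or breed animals → Late-Night Certificate not required.
2. does not board or breed animals; closes 10:00 PM, after 9:00 PM; offers tattoo or body-art services → Kennel License not required.
3. does not board or breed animals; offers tattoo or body-art services → Regulatory Registration not required.
4. does not sell firearms or ammunition → Firearms Dealer License not required.
5. sells goods at retail; floor area 4,400 square feet ≤ 19,500 square feet → Retail Registration not required.
6. is a sole proprietorship; occupies leased commercial space (not: operates from an industrially zoned site) → Sole Proprietor Certificate not required.
7. floor area 4,400 square feet > 2,000 square feet → Compliance Authorization not required.
8. occupies leased commercial space (not: is a home-based business); is a sole proprietorship; floor area 4,400 square feet ≤ 10,000 square feet → Commercial Permit not required.
9. floor area 4,400 square feet < 4,600 square feet → General Business Authorization not required.
10. is a sole proprietorship; closes 10:00 PM, after 8:00 PM; does not board or breed animals → Operating Authorization not required.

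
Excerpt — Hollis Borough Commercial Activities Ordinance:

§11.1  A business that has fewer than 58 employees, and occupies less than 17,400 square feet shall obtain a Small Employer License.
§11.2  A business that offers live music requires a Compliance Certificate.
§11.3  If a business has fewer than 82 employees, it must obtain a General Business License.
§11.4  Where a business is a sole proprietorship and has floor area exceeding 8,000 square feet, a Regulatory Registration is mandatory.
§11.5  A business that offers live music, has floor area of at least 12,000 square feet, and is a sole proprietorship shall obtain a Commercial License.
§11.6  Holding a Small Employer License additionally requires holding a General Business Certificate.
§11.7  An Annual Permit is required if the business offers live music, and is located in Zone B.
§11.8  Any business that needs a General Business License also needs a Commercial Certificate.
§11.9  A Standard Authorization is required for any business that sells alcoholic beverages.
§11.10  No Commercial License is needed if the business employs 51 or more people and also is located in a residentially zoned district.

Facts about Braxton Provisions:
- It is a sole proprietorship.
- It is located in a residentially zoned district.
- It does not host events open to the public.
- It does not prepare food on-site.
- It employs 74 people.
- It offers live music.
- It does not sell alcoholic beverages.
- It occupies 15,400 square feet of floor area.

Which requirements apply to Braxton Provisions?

§11.1 employees 74 ≥ 58; floor area 15,400 square feet < 17,400 square feet → Small Employer License not required.
§11.2 offers live music → Compliance Certificate required.
§11.3 employees 74 < 82 → General Business License required.
§11.4 is a sole proprietorship; floor area 15,400 square feet > 8,000 square feet → Regulatory Registration required.
§11.5 offers live music; floor area 15,400 square feet ≥ 12,000 square feet; is a sole proprietorship → Commercial License required.
§11.6 Small Employer License is not required → no effect.
§11.7 offers live music; is located in a residentially zoned district (not: is located in Zone B) → Annual Permit not required.
§11.8 General Business License is required → Commercial Certificate also required.
§11.9 does not sell alcoholic beverages → Standard Authorization not required.
§11.10 employees 74 ≥ 51; is located in a residentially zoned district → exempt from Commercial License.

Commercial Certificate, Compliance Certificate, General Business License, Regulatory Registration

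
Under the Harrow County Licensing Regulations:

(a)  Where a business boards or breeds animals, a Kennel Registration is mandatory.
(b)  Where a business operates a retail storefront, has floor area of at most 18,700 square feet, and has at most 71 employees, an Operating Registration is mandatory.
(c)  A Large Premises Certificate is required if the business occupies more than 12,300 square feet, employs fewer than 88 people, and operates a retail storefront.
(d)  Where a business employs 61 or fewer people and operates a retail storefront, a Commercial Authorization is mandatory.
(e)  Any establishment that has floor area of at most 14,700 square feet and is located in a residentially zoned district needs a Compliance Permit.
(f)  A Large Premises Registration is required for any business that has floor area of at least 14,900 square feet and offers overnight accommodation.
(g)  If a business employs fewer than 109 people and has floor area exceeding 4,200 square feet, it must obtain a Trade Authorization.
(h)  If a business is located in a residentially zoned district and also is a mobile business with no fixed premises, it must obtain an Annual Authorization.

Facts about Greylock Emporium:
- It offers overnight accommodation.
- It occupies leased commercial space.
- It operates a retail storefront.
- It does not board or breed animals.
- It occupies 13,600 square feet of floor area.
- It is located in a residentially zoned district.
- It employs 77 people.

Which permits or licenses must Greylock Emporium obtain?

(a) does not board or breed animals → Kennel Registration not required.
(b) operates a retail storefront; floor area 13,600 square feet ≤ 18,700 square feet; employees 77 > 71 → Operating Registration not required.
(c) floor area 13,600 square feet > 12,300 square feet; employees 77 < 88; operates a retail storefront → Large Premises Certificate required.
(d) employees 77 > 61; operates a retail storefront → Commercial Authorization not required.
(e) floor area 13,600 square feet ≤ 14,700 square feet; is located in a residentially zoned district → Compliance Permit required.
(f) floor area 13,600 square feet < 14,900 square feet; offers overnight accommodation → Large Premises Registration not required.
(g) employees 77 < 109; floor area 13,600 square feet > 4,200 square feet → Trade Authorization required.
(h) is located in a residentially zoned district; occupies leased commercial space (not: is a mobile business with no fixed premises) → Annual Authorization not required.

Compliance Permit, Large Premises Certificate, Trade Authorization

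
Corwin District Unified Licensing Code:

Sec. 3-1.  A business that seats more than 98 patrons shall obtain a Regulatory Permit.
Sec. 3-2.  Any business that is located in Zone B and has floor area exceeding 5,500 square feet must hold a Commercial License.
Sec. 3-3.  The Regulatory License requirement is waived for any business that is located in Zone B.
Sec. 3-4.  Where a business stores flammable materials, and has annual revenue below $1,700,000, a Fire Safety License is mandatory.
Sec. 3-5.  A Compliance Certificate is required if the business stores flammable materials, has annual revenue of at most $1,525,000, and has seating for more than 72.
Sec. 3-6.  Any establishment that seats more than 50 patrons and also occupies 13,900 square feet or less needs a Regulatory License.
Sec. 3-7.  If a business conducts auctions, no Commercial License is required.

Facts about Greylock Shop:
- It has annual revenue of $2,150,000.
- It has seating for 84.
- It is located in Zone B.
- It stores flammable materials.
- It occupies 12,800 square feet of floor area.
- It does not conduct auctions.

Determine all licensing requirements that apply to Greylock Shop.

Sec. 3-1. seating 84 ≤ 98 → Regulatory Permit not required.
Sec. 3-2. is located in Zone B; floor area 12,800 square feet > 5,500 square feet → Commercial License required.
Sec. 3-3. is located in Zone B → exempt from Regulatory License.
Sec. 3-4. stores flammable materials; revenue $2,150,000 ≥ $1,700,000 → Fire Safety License not required.
Sec. 3-5. stores flammable materials; revenue $2,150,000 > $1,525,000; seating 84 > 72 → Compliance Certificate not required.
Sec. 3-6. seating 84 > 50; floor area 12,800 square feet ≤ 13,900 square feet → Regulatory License required.
Sec. 3-7. does not conduct auctions → Commercial License exemption does not apply.

Commercial License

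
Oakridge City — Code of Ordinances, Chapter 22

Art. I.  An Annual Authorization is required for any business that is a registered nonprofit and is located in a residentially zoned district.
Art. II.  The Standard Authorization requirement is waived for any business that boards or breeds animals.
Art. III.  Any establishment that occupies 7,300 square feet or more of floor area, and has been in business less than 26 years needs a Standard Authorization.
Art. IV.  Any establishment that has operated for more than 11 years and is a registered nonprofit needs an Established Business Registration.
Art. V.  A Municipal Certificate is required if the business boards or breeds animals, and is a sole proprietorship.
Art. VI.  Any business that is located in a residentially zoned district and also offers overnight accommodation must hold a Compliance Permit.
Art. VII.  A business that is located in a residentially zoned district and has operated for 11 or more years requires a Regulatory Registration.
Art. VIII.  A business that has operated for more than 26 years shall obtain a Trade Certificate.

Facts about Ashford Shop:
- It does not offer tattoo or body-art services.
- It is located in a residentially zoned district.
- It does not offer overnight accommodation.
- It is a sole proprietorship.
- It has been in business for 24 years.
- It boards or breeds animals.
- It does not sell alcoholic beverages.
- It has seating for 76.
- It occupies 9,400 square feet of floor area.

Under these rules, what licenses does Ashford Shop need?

Municipal Certificate, Regulatory Registration

Art. I. is a sole proprietorship (not: is a registered nonprofit); is located in a residentially zoned district → Annual Authorization not required.
Art. II. boards or breeds animals → exempt from Standard Authorization.
Art. III. floor area 9,400 square feet ≥ 7,300 square feet; years in business 24 < 26 → Standard Authorization required.
Art. IV. years in business 24 > 11; is a sole proprietorship (not: is a registered nonprofit) → Established Business Registration not required.
Art. V. boards or breeds animals; is a sole proprietorship → Municipal Certificate required.
Art. VI. is located in a residentially zoned district; does not offer overnight accommodation → Compliance Permit not required.
Art. VII. is located in a residentially zoned district; years in business 24 ≥ 11 → Regulatory Registration required.
Art. VIII. years in business 24 ≤ 26 → Trade Certificate not required.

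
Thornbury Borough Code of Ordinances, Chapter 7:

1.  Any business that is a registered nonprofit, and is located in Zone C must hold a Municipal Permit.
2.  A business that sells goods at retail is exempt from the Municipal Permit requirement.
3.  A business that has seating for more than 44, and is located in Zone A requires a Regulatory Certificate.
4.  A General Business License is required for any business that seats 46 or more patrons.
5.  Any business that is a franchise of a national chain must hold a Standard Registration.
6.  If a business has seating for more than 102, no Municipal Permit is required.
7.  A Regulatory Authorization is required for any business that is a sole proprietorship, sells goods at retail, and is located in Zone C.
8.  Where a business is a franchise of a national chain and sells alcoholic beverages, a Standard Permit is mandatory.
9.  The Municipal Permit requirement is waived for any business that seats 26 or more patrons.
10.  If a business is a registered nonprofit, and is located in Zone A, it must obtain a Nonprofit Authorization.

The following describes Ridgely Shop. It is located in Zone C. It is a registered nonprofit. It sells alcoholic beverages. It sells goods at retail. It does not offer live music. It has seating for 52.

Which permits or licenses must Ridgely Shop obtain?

1. is a registered nonprofit; is located in Zone C → Municipal Permit required.
2. sells goods at retail → exempt from Municipal Permit.
3. seating 52 > 44; is located in Zone C (not: is located in Zone A) → Regulatory Certificate not required.
4. seating 52 ≥ 46 → General Business License required.
5. is a registered nonprofit (not: is a franchise of a national chain) → Standard Registration not required.
6. seating 52 ≤ 102 → Municipal Permit exemption does not apply.
7. is a registered nonprofit (not: is a sole proprietorship); sells goods at retail; is located in Zone C → Regulatory Authorization not required.
8. is a registered nonprofit (not: is a franchise of a national chain); sells alcoholic beverages → Standard Permit not required.
9. seating 52 ≥ 26 → exempt from Municipal Permit.
10. is a registered nonprofit; is located in Zone C (not: is located in Zone A) → Nonprofit Authorization not required.

General Business License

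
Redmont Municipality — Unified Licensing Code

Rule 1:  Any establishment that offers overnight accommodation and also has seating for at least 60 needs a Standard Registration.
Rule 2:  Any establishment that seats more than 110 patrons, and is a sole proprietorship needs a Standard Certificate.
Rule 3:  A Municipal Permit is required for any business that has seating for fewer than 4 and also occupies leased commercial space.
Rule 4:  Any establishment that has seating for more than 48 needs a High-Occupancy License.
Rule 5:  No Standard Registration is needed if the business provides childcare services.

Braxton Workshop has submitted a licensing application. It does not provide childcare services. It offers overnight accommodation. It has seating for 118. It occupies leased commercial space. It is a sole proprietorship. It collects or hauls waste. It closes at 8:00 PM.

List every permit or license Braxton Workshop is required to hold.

High-Occupancy License, Standard Certificate, Standard Registration

Rule 1: offers overnight accommodation; seating 118 ≥ 60 → Standard Registration required.
Rule 2: seating 118 > 110; is a sole proprietorship → Standard Certificate required.
Rule 3: seating 118 ≥ 4; occupies leased commercial space → Municipal Permit not required.
Rule 4: seating 118 > 48 → High-Occupancy License required.
Rule 5: does not provide childcare services → Standard Registration exemption does not apply.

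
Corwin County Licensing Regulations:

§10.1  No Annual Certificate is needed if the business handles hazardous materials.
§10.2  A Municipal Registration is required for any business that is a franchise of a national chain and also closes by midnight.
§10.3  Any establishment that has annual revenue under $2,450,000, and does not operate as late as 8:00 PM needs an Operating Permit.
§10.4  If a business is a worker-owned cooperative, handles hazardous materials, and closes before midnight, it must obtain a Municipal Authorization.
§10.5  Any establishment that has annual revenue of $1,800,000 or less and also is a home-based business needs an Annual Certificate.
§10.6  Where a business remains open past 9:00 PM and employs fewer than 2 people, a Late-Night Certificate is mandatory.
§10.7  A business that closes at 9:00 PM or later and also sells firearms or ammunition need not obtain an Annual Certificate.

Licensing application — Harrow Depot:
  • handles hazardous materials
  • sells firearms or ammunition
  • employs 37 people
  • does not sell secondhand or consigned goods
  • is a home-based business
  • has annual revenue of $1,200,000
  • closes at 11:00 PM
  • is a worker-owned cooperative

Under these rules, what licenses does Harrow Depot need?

§10.1 handles hazardous materials → exempt from Annual Certificate.
§10.2 is a worker-owned cooperative (not: is a franchise of a national chain); closes 11:00 PM, at/before midnight → Municipal Registration not required.
§10.3 revenue $1,200,000 < $2,450,000; closes 11:00 PM, after 8:00 PM → Operating Permit not required.
§10.4 is a worker-owned cooperative; handles hazardous materials; closes 11:00 PM, at/before midnight → Municipal Authorization required.
§10.5 revenue $1,200,000 ≤ $1,800,000; is a home-based business → Annual Certificate required.
§10.6 closes 11:00 PM, after 9:00 PM; employees 37 ≥ 2 → Late-Night Certificate not required.
§10.7 closes 11:00 PM, after 9:00 PM; sells firearms or ammunition → exempt from Annual Certificate.

Municipal Authorization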